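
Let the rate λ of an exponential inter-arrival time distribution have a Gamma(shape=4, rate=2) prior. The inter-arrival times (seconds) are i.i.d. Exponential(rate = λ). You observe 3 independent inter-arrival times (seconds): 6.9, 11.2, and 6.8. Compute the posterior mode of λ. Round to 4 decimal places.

λ̂_MAP = 0.2230

The Exponential(rate=λ) likelihood is ∝ λ^n e^(−λΣtᵢ). Here n = 3 and Σtᵢ = 6.9 + 11.2 + 6.8 = 24.9.
Posterior ∝ λ^3e^(−2λ) · λ^3e^(−24.9λ) = λ^6e^(−26.9λ), i.e. Gamma(7, 26.9).
Mode = (a−1)/b = 6/26.9 ≈ 0.2230.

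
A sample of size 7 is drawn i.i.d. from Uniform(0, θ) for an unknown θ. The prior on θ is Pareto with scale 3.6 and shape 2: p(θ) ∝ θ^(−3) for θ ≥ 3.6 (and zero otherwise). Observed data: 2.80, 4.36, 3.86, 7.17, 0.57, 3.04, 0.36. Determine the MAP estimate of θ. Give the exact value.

The Uniform(0, θ) likelihood is θ^(−n) for θ ≥ max(xᵢ), zero otherwise. Here max(xᵢ) = 7.17.
Posterior ∝ θ^(−3) · θ^(−7) = θ^(−10) on θ ≥ max(3.6, 7.17) = 7.17.
This density is strictly decreasing in θ, so the posterior mode lies at the lower boundary of the support.

θ̂_MAP = 7.17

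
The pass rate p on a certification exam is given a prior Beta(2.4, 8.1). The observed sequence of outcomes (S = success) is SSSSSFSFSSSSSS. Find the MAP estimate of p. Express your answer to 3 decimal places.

Prior: Beta(2.4, 8.1).
Data: 12 successes in 14 trials (from the sequence). The binomial likelihood contributes p^12(1−p)^2, so the posterior is Beta(2.4+12, 8.1+2) = Beta(14.4, 10.1).
For Beta(a, b) with a, b > 1 the mode is (a−1)/(a+b−2) = 13.4/22.5 ≈ 0.596.

p̂_MAP = 0.596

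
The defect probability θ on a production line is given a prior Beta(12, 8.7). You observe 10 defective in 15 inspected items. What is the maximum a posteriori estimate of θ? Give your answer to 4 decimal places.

θ̂_MAP = 0.6231

Prior: Beta(12, 8.7).
Data: 10 successes in 15 trials. The binomial likelihood contributes θ^10(1−θ)^5, so the posterior is Beta(12+10, 8.7+5) = Beta(22, 13.7).
For Beta(a, b) with a, b > 1 the mode is (a−1)/(a+b−2) = 21/33.7 ≈ 0.6231.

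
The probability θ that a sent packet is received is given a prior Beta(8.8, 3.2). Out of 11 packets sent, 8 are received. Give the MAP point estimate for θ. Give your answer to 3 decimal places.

θ̂_MAP = 0.752

Prior: Beta(8.8, 3.2).
Data: 8 successes in 11 trials. The binomial likelihood contributes θ^8(1−θ)^3, so the posterior is Beta(8.8+8, 3.2+3) = Beta(16.8, 6.2).
For Beta(a, b) with a, b > 1 the mode is (a−1)/(a+b−2) = 15.8/21 ≈ 0.752.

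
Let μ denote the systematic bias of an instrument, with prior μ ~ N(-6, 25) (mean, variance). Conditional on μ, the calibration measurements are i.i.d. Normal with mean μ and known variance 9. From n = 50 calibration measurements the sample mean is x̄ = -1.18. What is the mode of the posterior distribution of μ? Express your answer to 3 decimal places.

μ̂_MAP = -1.214

n = 50, x̄ = -1.18.
For a Normal prior and Normal likelihood with known variance, the posterior is Normal; its mode equals its mean, the precision-weighted average.
Prior precision 1/σ₀² = 1/25 = 0.04; data precision n/σ² = 50/9.
μ̂ = (0.04·(-6) + (50/9)·(-1.18)) / (0.04 + 50/9) = (-1529/225)/(1259/225) = -1529/1259 ≈ -1.214.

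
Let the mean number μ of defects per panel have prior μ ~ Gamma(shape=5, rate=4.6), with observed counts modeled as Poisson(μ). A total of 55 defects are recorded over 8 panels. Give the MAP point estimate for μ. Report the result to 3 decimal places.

μ̂_MAP = 4.683

Σxᵢ = 55, n = 8.
Posterior ∝ μ^4e^(−4.6μ) · μ^55e^(−8μ) = μ^59e^(−12.6μ), i.e. Gamma(shape=60, rate=12.6).
The mode of a Gamma(a, b) with a ≥ 1 (shape–rate) is (a−1)/b = 59/12.6 ≈ 4.683.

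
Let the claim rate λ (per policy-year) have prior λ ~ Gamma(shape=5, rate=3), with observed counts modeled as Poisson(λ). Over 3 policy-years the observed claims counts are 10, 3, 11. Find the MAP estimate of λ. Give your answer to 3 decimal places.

Σxᵢ = 10+3+11 = 24, with n = 3.
Posterior ∝ λ^4e^(−3λ) · λ^24e^(−3λ) = λ^28e^(−6λ), i.e. Gamma(shape=29, rate=6).
The mode of a Gamma(a, b) with a ≥ 1 (shape–rate) is (a−1)/b = 28/6 ≈ 4.667.

λ̂_MAP = 4.667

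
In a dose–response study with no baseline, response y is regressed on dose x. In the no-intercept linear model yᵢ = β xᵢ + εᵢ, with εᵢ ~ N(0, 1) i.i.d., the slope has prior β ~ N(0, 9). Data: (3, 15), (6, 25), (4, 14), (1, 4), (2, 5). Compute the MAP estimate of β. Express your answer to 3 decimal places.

log p(β | y) = −Σ(yᵢ − βxᵢ)²/(2·1) − β²/(2·9) + const.
Setting the derivative to zero: Σxᵢ(yᵢ − βxᵢ)/1 − β/9 = 0, so β = Σxᵢyᵢ / (Σxᵢ² + σ²/τ²).
Σxᵢyᵢ = 3·15 + 6·25 + 4·14 + 1·4 + 2·5 = 265; Σxᵢ² = 66; σ²/τ² = 1/9.
β̂_MAP = 265 / (66 + 1/9) = 265/(595/9) = 477/119 ≈ 4.008.

β̂_MAP = 4.008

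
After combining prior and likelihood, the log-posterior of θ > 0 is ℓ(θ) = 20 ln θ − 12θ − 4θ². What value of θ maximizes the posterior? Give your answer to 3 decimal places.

ℓ'(θ) = 20/θ − 12 − 8θ. Setting this to zero and multiplying by θ: 8θ² + 12θ − 20 = 0.
θ = (−12 + √(12² + 4·8·20)) / (2·8) = (−12 + √784) / 16 = (−12 + 28)/16 = 1.
ℓ''(θ) = −20/θ² − 8 < 0, confirming a maximum.

θ̂_MAP = 1.000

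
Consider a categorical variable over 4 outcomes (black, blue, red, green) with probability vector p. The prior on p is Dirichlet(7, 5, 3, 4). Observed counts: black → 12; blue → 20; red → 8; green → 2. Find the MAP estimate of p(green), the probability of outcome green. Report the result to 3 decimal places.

MAP estimate of p(green) = 0.088

The posterior is Dirichlet(αᵢ + nᵢ) = Dirichlet(19, 25, 11, 6).
For a Dirichlet(a₁,…,a_K) with all aᵢ > 1, the mode has j-th component (aⱼ − 1)/(Σaᵢ − K).
Here Σaᵢ = 61 and K = 4, so p(green) = (6 − 1)/(61 − 4) = 5/57 ≈ 0.088.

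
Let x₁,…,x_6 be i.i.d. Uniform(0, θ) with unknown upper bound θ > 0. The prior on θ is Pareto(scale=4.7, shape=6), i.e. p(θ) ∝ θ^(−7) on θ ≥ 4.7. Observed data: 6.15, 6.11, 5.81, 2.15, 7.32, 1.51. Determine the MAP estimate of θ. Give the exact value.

θ̂_MAP = 7.32

The Uniform(0, θ) likelihood is θ^(−n) for θ ≥ max(xᵢ), zero otherwise. Here max(xᵢ) = 7.32.
Posterior ∝ θ^(−7) · θ^(−6) = θ^(−13) on θ ≥ max(4.7, 7.32) = 7.32.
This density is strictly decreasing in θ, so the posterior mode lies at the lower boundary of the support.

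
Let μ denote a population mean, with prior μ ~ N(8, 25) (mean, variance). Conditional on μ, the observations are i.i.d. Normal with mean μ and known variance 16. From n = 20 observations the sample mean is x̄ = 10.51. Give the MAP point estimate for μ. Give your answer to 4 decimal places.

μ̂_MAP = 10.4322

n = 20, x̄ = 10.51.
For a Normal prior and Normal likelihood with known variance, the posterior is Normal; its mode equals its mean, the precision-weighted average.
Prior precision 1/σ₀² = 1/25 = 0.04; data precision n/σ² = 20/16 = 1.25.
μ̂ = (0.04·8 + 1.25·10.51) / (0.04 + 1.25) = 13.4575/1.29 = 5383/516 ≈ 10.4322.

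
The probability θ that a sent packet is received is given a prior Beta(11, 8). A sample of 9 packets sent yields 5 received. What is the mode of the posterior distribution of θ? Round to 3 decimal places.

θ̂_MAP = 0.577

Prior: Beta(11, 8).
Data: 5 successes in 9 trials. The binomial likelihood contributes θ^5(1−θ)^4, so the posterior is Beta(11+5, 8+4) = Beta(16, 12).
For Beta(a, b) with a, b > 1 the mode is (a−1)/(a+b−2) = 15/26 ≈ 0.577.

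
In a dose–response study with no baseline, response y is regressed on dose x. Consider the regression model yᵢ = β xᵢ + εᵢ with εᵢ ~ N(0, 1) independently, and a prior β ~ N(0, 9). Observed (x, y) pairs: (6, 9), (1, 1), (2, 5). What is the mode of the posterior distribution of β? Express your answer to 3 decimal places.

β̂_MAP = 1.581

log p(β | y) = −Σ(yᵢ − βxᵢ)²/(2·1) − β²/(2·9) + const.
Setting the derivative to zero: Σxᵢ(yᵢ − βxᵢ)/1 − β/9 = 0, so β = Σxᵢyᵢ / (Σxᵢ² + σ²/τ²).
Σxᵢyᵢ = 6·9 + 1·1 + 2·5 = 65; Σxᵢ² = 41; σ²/τ² = 1/9.
β̂_MAP = 65 / (41 + 1/9) = 65/(370/9) = 117/74 ≈ 1.581.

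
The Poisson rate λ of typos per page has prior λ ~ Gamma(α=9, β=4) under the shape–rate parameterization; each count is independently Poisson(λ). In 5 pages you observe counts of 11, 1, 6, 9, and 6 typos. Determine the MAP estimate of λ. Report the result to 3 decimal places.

Σxᵢ = 11+1+6+9+6 = 33, with n = 5.
Posterior ∝ λ^8e^(−4λ) · λ^33e^(−5λ) = λ^41e^(−9λ), i.e. Gamma(shape=42, rate=9).
The mode of a Gamma(a, b) with a ≥ 1 (shape–rate) is (a−1)/b = 41/9 ≈ 4.556.

λ̂_MAP = 4.556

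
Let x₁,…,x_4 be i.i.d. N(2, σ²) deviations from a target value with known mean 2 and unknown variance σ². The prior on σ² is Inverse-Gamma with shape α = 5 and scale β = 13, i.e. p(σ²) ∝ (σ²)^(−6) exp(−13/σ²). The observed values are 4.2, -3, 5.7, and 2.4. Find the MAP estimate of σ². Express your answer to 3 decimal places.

σ̂²_MAP = 4.356

Sum of squared deviations about the known mean: SS = (4.2−2)² + (-3−2)² + (5.7−2)² + (2.4−2)² = 43.69.
The Normal likelihood contributes (σ²)^(−n/2) exp(−SS/(2σ²)), so the posterior is Inverse-Gamma(α + n/2, β + SS/2) = Inverse-Gamma(7, 34.845).
The mode of Inverse-Gamma(a, b) is b/(a+1) = 34.845/8 ≈ 4.356.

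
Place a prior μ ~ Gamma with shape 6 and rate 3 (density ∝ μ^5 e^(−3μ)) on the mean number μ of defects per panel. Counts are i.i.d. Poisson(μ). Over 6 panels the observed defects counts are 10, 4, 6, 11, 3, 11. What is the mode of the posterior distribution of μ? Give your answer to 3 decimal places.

μ̂_MAP = 5.556

Σxᵢ = 10+4+6+11+3+11 = 45, with n = 6.
Posterior ∝ μ^5e^(−3μ) · μ^45e^(−6μ) = μ^50e^(−9μ), i.e. Gamma(shape=51, rate=9).
The mode of a Gamma(a, b) with a ≥ 1 (shape–rate) is (a−1)/b = 50/9 ≈ 5.556.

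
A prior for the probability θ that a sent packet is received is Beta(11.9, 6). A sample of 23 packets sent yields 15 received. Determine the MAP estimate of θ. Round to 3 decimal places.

θ̂_MAP = 0.666

Prior: Beta(11.9, 6).
Data: 15 successes in 23 trials. The binomial likelihood contributes θ^15(1−θ)^8, so the posterior is Beta(11.9+15, 6+8) = Beta(26.9, 14).
For Beta(a, b) with a, b > 1 the mode is (a−1)/(a+b−2) = 25.9/38.9 ≈ 0.666.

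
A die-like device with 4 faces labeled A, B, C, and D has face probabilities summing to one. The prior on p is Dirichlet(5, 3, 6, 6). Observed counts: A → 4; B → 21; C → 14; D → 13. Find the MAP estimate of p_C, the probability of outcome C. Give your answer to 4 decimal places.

MAP estimate of p_C = 0.2794

The posterior is Dirichlet(αᵢ + nᵢ) = Dirichlet(9, 24, 20, 19).
For a Dirichlet(a₁,…,a_K) with all aᵢ > 1, the mode has j-th component (aⱼ − 1)/(Σaᵢ − K).
Here Σaᵢ = 72 and K = 4, so p_C = (20 − 1)/(72 − 4) = 19/68 ≈ 0.2794.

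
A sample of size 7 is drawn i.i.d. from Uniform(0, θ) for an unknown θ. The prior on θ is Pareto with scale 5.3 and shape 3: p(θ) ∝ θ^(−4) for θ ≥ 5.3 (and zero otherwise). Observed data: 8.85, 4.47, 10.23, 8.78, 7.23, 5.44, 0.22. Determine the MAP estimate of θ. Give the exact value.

θ̂_MAP = 10.23

The Uniform(0, θ) likelihood is θ^(−n) for θ ≥ max(xᵢ), zero otherwise. Here max(xᵢ) = 10.23.
Posterior ∝ θ^(−4) · θ^(−7) = θ^(−11) on θ ≥ max(5.3, 10.23) = 10.23.
This density is strictly decreasing in θ, so the posterior mode lies at the lower boundary of the support.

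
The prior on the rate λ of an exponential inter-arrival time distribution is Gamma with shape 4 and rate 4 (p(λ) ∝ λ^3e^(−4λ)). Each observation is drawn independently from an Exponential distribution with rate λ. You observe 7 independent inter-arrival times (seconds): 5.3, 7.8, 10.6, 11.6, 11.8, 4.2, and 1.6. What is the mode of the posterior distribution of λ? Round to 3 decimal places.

The Exponential(rate=λ) likelihood is ∝ λ^n e^(−λΣtᵢ). Here n = 7 and Σtᵢ = 5.3 + 7.8 + 10.6 + 11.6 + 11.8 + 4.2 + 1.6 = 52.9.
Posterior ∝ λ^3e^(−4λ) · λ^7e^(−52.9λ) = λ^10e^(−56.9λ), i.e. Gamma(11, 56.9).
Mode = (a−1)/b = 10/56.9 ≈ 0.176.

λ̂_MAP = 0.176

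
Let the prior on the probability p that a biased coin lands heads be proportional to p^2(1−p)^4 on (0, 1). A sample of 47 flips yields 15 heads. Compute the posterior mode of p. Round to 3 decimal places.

p̂_MAP = 0.321

The prior density ∝ p^2(1−p)^4 is the kernel of Beta(3, 5).
Data: 15 successes in 47 trials. The binomial likelihood contributes p^15(1−p)^32, so the posterior is Beta(3+15, 5+32) = Beta(18, 37).
For Beta(a, b) with a, b > 1 the mode is (a−1)/(a+b−2) = 17/53 ≈ 0.321.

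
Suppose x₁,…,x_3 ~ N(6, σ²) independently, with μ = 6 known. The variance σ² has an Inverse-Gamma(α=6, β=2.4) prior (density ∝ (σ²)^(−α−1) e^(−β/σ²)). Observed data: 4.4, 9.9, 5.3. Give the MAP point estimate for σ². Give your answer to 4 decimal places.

σ̂²_MAP = 1.3565

Sum of squared deviations about the known mean: SS = (4.4−6)² + (9.9−6)² + (5.3−6)² = 18.26.
The Normal likelihood contributes (σ²)^(−n/2) exp(−SS/(2σ²)), so the posterior is Inverse-Gamma(α + n/2, β + SS/2) = Inverse-Gamma(7.5, 11.53).
The mode of Inverse-Gamma(a, b) is b/(a+1) = 11.53/8.5 ≈ 1.3565.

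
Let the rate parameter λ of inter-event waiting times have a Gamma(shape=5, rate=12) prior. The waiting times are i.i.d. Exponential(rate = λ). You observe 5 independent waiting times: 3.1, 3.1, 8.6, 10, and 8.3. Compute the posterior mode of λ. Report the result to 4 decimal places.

λ̂_MAP = 0.1996

The Exponential(rate=λ) likelihood is ∝ λ^n e^(−λΣtᵢ). Here n = 5 and Σtᵢ = 3.1 + 3.1 + 8.6 + 10 + 8.3 = 33.1.
Posterior ∝ λ^4e^(−12λ) · λ^5e^(−33.1λ) = λ^9e^(−45.1λ), i.e. Gamma(10, 45.1).
Mode = (a−1)/b = 9/45.1 ≈ 0.1996.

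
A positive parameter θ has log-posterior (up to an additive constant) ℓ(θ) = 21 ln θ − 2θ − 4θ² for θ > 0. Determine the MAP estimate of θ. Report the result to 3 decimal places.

θ̂_MAP = 1.500

ℓ'(θ) = 21/θ − 2 − 8θ. Setting this to zero and multiplying by θ: 8θ² + 2θ − 21 = 0.
θ = (−2 + √(2² + 4·8·21)) / (2·8) = (−2 + √676) / 16 = (−2 + 26)/16 = 3/2.
ℓ''(θ) = −21/θ² − 8 < 0, confirming a maximum.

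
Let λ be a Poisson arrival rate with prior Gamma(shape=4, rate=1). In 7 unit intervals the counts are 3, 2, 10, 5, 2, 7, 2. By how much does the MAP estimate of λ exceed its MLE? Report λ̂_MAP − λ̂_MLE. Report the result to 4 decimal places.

Σxᵢ = 31. Posterior is Gamma(35, 8); MAP = (35−1)/8 = 34/8 ≈ 4.25000.
MLE = x̄ = 31/7 ≈ 4.42857.
Difference = 34/8 − 31/7 = -5/28 ≈ -0.1786.

MAP − MLE = -0.1786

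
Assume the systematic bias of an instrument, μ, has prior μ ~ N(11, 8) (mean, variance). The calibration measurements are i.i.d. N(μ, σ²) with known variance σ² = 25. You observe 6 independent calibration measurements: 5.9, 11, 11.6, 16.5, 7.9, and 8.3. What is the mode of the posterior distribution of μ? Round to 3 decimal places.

μ̂_MAP = 10.474

n = 6; x̄ = (5.9 + 11 + 11.6 + 16.5 + 7.9 + 8.3)/6 = 61.2/6 = 10.2.
For a Normal prior and Normal likelihood with known variance, the posterior is Normal; its mode equals its mean, the precision-weighted average.
Prior precision 1/σ₀² = 1/8 = 0.125; data precision n/σ² = 6/25 = 0.24.
μ̂ = (0.125·11 + 0.24·10.2) / (0.125 + 0.24) = 3.823/0.365 = 3823/365 ≈ 10.474.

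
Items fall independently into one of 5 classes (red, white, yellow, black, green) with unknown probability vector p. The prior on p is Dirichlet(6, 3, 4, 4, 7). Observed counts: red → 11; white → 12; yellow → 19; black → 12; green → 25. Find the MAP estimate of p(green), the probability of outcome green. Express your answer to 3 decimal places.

The posterior is Dirichlet(αᵢ + nᵢ) = Dirichlet(17, 15, 23, 16, 32).
For a Dirichlet(a₁,…,a_K) with all aᵢ > 1, the mode has j-th component (aⱼ − 1)/(Σaᵢ − K).
Here Σaᵢ = 103 and K = 5, so p(green) = (32 − 1)/(103 − 5) = 31/98 ≈ 0.316.

MAP estimate of p(green) = 0.316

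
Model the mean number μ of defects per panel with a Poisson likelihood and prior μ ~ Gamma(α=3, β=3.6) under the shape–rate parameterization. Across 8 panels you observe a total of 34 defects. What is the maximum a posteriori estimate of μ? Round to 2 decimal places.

μ̂_MAP = 3.10

Σxᵢ = 34, n = 8.
Posterior ∝ μ^2e^(−3.6μ) · μ^34e^(−8μ) = μ^36e^(−11.6μ), i.e. Gamma(shape=37, rate=11.6).
The mode of a Gamma(a, b) with a ≥ 1 (shape–rate) is (a−1)/b = 36/11.6 ≈ 3.10.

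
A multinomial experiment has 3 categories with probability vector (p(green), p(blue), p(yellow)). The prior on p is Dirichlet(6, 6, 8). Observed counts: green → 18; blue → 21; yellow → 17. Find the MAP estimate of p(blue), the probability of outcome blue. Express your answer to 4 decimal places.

The posterior is Dirichlet(αᵢ + nᵢ) = Dirichlet(24, 27, 25).
For a Dirichlet(a₁,…,a_K) with all aᵢ > 1, the mode has j-th component (aⱼ − 1)/(Σaᵢ − K).
Here Σaᵢ = 76 and K = 3, so p(blue) = (27 − 1)/(76 − 3) = 26/73 ≈ 0.3562.

MAP estimate of p(blue) = 0.3562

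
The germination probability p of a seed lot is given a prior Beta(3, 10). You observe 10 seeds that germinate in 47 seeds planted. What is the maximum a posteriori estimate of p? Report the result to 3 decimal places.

Prior: Beta(3, 10).
Data: 10 successes in 47 trials. The binomial likelihood contributes p^10(1−p)^37, so the posterior is Beta(3+10, 10+37) = Beta(13, 47).
For Beta(a, b) with a, b > 1 the mode is (a−1)/(a+b−2) = 12/58 ≈ 0.207.

p̂_MAP = 0.207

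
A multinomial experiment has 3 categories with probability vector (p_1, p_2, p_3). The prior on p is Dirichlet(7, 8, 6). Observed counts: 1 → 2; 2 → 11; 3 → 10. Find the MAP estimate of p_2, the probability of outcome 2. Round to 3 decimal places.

MAP estimate: 0.439

The posterior is Dirichlet(αᵢ + nᵢ) = Dirichlet(9, 19, 16).
For a Dirichlet(a₁,…,a_K) with all aᵢ > 1, the mode has j-th component (aⱼ − 1)/(Σaᵢ − K).
Here Σaᵢ = 44 and K = 3, so p_2 = (19 − 1)/(44 − 3) = 18/41 ≈ 0.439.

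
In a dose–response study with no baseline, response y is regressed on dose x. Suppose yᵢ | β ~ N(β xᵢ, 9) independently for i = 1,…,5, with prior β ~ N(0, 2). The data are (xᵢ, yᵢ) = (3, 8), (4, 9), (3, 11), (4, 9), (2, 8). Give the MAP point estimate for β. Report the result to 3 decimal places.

log p(β | y) = −Σ(yᵢ − βxᵢ)²/(2·9) − β²/(2·2) + const.
Setting the derivative to zero: Σxᵢ(yᵢ − βxᵢ)/9 − β/2 = 0, so β = Σxᵢyᵢ / (Σxᵢ² + σ²/τ²).
Σxᵢyᵢ = 3·8 + 4·9 + 3·11 + 4·9 + 2·8 = 145; Σxᵢ² = 54; σ²/τ² = 4.5.
β̂_MAP = 145 / (54 + 4.5) = 145/58.5 ≈ 2.479.

β̂_MAP = 2.479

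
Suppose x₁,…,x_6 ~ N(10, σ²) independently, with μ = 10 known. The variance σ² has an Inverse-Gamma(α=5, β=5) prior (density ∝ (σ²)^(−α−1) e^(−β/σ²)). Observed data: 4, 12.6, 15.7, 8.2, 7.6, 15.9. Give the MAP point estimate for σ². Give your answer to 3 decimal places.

σ̂²_MAP = 7.170

Sum of squared deviations about the known mean: SS = (4−10)² + (12.6−10)² + (15.7−10)² + (8.2−10)² + (7.6−10)² + (15.9−10)² = 119.06.
The Normal likelihood contributes (σ²)^(−n/2) exp(−SS/(2σ²)), so the posterior is Inverse-Gamma(α + n/2, β + SS/2) = Inverse-Gamma(8, 64.53).
The mode of Inverse-Gamma(a, b) is b/(a+1) = 64.53/9 ≈ 7.170.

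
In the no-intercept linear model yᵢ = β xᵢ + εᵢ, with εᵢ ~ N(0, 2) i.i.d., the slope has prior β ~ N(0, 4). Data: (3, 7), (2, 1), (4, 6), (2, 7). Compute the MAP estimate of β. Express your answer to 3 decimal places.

log p(β | y) = −Σ(yᵢ − βxᵢ)²/(2·2) − β²/(2·4) + const.
Setting the derivative to zero: Σxᵢ(yᵢ − βxᵢ)/2 − β/4 = 0, so β = Σxᵢyᵢ / (Σxᵢ² + σ²/τ²).
Σxᵢyᵢ = 3·7 + 2·1 + 4·6 + 2·7 = 61; Σxᵢ² = 33; σ²/τ² = 0.5.
β̂_MAP = 61 / (33 + 0.5) = 61/33.5 ≈ 1.821.

β̂_MAP = 1.821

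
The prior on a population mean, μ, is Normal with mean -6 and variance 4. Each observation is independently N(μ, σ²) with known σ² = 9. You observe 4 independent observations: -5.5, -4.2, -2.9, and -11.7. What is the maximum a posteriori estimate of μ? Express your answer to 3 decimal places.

n = 4; x̄ = ((-5.5) + (-4.2) + (-2.9) + (-11.7))/4 = -24.3/4 = -6.075.
For a Normal prior and Normal likelihood with known variance, the posterior is Normal; its mode equals its mean, the precision-weighted average.
Prior precision 1/σ₀² = 1/4 = 0.25; data precision n/σ² = 4/9.
μ̂ = (0.25·(-6) + (4/9)·(-6.075)) / (0.25 + 4/9) = (-4.2)/(25/36) = -6.048.

μ̂_MAP = -6.048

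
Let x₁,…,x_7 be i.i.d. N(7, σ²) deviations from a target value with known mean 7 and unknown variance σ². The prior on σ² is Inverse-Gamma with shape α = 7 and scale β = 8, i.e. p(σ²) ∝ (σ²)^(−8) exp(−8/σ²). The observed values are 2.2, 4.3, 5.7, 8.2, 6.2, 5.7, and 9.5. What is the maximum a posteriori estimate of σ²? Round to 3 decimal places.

σ̂²_MAP = 2.523

Sum of squared deviations about the known mean: SS = (2.2−7)² + (4.3−7)² + (5.7−7)² + (8.2−7)² + (6.2−7)² + (5.7−7)² + (9.5−7)² = 42.04.
The Normal likelihood contributes (σ²)^(−n/2) exp(−SS/(2σ²)), so the posterior is Inverse-Gamma(α + n/2, β + SS/2) = Inverse-Gamma(10.5, 29.02).
The mode of Inverse-Gamma(a, b) is b/(a+1) = 29.02/11.5 ≈ 2.523.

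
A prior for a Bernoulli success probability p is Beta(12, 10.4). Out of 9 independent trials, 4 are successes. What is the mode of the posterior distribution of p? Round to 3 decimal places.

p̂_MAP = 0.510

Prior: Beta(12, 10.4).
Data: 4 successes in 9 trials. The binomial likelihood contributes p^4(1−p)^5, so the posterior is Beta(12+4, 10.4+5) = Beta(16, 15.4).
For Beta(a, b) with a, b > 1 the mode is (a−1)/(a+b−2) = 15/29.4 ≈ 0.510.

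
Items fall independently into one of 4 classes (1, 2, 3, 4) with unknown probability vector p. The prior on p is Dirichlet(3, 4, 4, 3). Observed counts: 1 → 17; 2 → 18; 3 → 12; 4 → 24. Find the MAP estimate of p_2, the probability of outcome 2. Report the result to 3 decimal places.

MAP estimate: 0.259

The posterior is Dirichlet(αᵢ + nᵢ) = Dirichlet(20, 22, 16, 27).
For a Dirichlet(a₁,…,a_K) with all aᵢ > 1, the mode has j-th component (aⱼ − 1)/(Σaᵢ − K).
Here Σaᵢ = 85 and K = 4, so p_2 = (22 − 1)/(85 − 4) = 21/81 ≈ 0.259.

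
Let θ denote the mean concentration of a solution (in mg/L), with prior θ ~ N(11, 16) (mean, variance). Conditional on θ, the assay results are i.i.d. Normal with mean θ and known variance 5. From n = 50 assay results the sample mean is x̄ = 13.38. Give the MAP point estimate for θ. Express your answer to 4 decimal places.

θ̂_MAP = 13.3652

n = 50, x̄ = 13.38.
For a Normal prior and Normal likelihood with known variance, the posterior is Normal; its mode equals its mean, the precision-weighted average.
Prior precision 1/σ₀² = 1/16 = 0.0625; data precision n/σ² = 50/5 = 10.
θ̂ = (0.0625·11 + 10·13.38) / (0.0625 + 10) = 134.4875/10.0625 = 1537/115 ≈ 13.3652.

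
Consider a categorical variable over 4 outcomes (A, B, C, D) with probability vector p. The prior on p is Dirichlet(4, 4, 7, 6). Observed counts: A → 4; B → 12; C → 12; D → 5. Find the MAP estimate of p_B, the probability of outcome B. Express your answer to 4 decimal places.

MAP estimate of p_B = 0.3000

The posterior is Dirichlet(αᵢ + nᵢ) = Dirichlet(8, 16, 19, 11).
For a Dirichlet(a₁,…,a_K) with all aᵢ > 1, the mode has j-th component (aⱼ − 1)/(Σaᵢ − K).
Here Σaᵢ = 54 and K = 4, so p_B = (16 − 1)/(54 − 4) = 15/50 ≈ 0.3000.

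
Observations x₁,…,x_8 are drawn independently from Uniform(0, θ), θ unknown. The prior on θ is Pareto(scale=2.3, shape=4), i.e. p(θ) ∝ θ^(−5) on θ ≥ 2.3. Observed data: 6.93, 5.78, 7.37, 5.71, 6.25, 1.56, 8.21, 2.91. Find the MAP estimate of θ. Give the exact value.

The Uniform(0, θ) likelihood is θ^(−n) for θ ≥ max(xᵢ), zero otherwise. Here max(xᵢ) = 8.21.
Posterior ∝ θ^(−5) · θ^(−8) = θ^(−13) on θ ≥ max(2.3, 8.21) = 8.21.
This density is strictly decreasing in θ, so the posterior mode lies at the lower boundary of the support.

θ̂_MAP = 8.21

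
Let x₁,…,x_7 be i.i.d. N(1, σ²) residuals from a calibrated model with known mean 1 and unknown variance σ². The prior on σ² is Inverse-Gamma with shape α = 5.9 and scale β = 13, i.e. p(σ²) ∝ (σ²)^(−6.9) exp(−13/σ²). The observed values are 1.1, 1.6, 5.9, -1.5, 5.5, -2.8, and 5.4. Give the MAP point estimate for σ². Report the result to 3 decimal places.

σ̂²_MAP = 5.321

Sum of squared deviations about the known mean: SS = (1.1−1)² + (1.6−1)² + (5.9−1)² + (-1.5−1)² + (5.5−1)² + (-2.8−1)² + (5.4−1)² = 84.68.
The Normal likelihood contributes (σ²)^(−n/2) exp(−SS/(2σ²)), so the posterior is Inverse-Gamma(α + n/2, β + SS/2) = Inverse-Gamma(9.4, 55.34).
The mode of Inverse-Gamma(a, b) is b/(a+1) = 55.34/10.4 ≈ 5.321.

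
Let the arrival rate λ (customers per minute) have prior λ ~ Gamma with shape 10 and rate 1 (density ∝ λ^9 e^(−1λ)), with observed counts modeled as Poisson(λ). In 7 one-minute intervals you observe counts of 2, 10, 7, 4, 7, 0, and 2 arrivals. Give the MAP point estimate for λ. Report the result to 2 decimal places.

λ̂_MAP = 5.13

Σxᵢ = 2+10+7+4+7+0+2 = 32, with n = 7.
Posterior ∝ λ^9e^(−1λ) · λ^32e^(−7λ) = λ^41e^(−8λ), i.e. Gamma(shape=42, rate=8).
The mode of a Gamma(a, b) with a ≥ 1 (shape–rate) is (a−1)/b = 41/8 ≈ 5.13.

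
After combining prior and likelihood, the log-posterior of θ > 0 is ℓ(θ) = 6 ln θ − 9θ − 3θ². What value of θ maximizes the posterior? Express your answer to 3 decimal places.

ℓ'(θ) = 6/θ − 9 − 6θ. Setting this to zero and multiplying by θ: 6θ² + 9θ − 6 = 0.
θ = (−9 + √(9² + 4·6·6)) / (2·6) = (−9 + √225) / 12 = (−9 + 15)/12 = 1/2.
ℓ''(θ) = −6/θ² − 6 < 0, confirming a maximum.

θ̂_MAP = 0.500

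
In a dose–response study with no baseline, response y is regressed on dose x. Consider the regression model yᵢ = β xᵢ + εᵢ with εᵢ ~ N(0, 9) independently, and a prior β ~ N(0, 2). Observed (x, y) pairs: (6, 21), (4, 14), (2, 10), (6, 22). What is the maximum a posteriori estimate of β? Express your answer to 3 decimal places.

β̂_MAP = 3.461

log p(β | y) = −Σ(yᵢ − βxᵢ)²/(2·9) − β²/(2·2) + const.
Setting the derivative to zero: Σxᵢ(yᵢ − βxᵢ)/9 − β/2 = 0, so β = Σxᵢyᵢ / (Σxᵢ² + σ²/τ²).
Σxᵢyᵢ = 6·21 + 4·14 + 2·10 + 6·22 = 334; Σxᵢ² = 92; σ²/τ² = 4.5.
β̂_MAP = 334 / (92 + 4.5) = 334/96.5 ≈ 3.461.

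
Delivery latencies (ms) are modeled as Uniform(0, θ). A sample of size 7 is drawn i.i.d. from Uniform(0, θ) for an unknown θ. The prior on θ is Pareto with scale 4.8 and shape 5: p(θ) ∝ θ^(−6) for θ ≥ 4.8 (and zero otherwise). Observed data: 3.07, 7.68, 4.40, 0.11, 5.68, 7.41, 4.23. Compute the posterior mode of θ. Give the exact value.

θ̂_MAP = 7.68

The Uniform(0, θ) likelihood is θ^(−n) for θ ≥ max(xᵢ), zero otherwise. Here max(xᵢ) = 7.68.
Posterior ∝ θ^(−6) · θ^(−7) = θ^(−13) on θ ≥ max(4.8, 7.68) = 7.68.
This density is strictly decreasing in θ, so the posterior mode lies at the lower boundary of the support.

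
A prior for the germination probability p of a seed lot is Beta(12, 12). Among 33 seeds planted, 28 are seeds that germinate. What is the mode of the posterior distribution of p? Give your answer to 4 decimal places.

Prior: Beta(12, 12).
Data: 28 successes in 33 trials. The binomial likelihood contributes p^28(1−p)^5, so the posterior is Beta(12+28, 12+5) = Beta(40, 17).
For Beta(a, b) with a, b > 1 the mode is (a−1)/(a+b−2) = 39/55 ≈ 0.7091.

p̂_MAP = 0.7091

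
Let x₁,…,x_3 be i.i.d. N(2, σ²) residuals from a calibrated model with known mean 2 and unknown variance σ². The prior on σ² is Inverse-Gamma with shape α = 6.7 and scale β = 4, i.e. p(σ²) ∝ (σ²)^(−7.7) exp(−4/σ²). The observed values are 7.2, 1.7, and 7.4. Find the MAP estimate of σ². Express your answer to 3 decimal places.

Sum of squared deviations about the known mean: SS = (7.2−2)² + (1.7−2)² + (7.4−2)² = 56.29.
The Normal likelihood contributes (σ²)^(−n/2) exp(−SS/(2σ²)), so the posterior is Inverse-Gamma(α + n/2, β + SS/2) = Inverse-Gamma(8.2, 32.145).
The mode of Inverse-Gamma(a, b) is b/(a+1) = 32.145/9.2 ≈ 3.494.

σ̂²_MAP = 3.494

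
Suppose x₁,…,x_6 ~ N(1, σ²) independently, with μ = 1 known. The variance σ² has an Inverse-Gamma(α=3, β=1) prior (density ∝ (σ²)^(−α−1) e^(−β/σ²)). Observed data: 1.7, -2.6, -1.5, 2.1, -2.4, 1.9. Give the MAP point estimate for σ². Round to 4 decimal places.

Sum of squared deviations about the known mean: SS = (1.7−1)² + (-2.6−1)² + (-1.5−1)² + (2.1−1)² + (-2.4−1)² + (1.9−1)² = 33.28.
The Normal likelihood contributes (σ²)^(−n/2) exp(−SS/(2σ²)), so the posterior is Inverse-Gamma(α + n/2, β + SS/2) = Inverse-Gamma(6, 17.64).
The mode of Inverse-Gamma(a, b) is b/(a+1) = 17.64/7 ≈ 2.5200.

σ̂²_MAP = 2.5200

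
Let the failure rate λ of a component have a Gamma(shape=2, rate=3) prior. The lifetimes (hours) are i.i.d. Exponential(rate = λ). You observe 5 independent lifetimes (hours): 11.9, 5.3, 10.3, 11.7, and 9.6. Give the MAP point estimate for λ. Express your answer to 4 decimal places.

The Exponential(rate=λ) likelihood is ∝ λ^n e^(−λΣtᵢ). Here n = 5 and Σtᵢ = 11.9 + 5.3 + 10.3 + 11.7 + 9.6 = 48.8.
Posterior ∝ λe^(−3λ) · λ^5e^(−48.8λ) = λ^6e^(−51.8λ), i.e. Gamma(7, 51.8).
Mode = (a−1)/b = 6/51.8 ≈ 0.1158.

λ̂_MAP = 0.1158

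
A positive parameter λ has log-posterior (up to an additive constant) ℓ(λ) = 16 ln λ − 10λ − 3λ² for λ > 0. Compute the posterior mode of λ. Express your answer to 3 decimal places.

ℓ'(λ) = 16/λ − 10 − 6λ. Setting this to zero and multiplying by λ: 6λ² + 10λ − 16 = 0.
λ = (−10 + √(10² + 4·6·16)) / (2·6) = (−10 + √484) / 12 = (−10 + 22)/12 = 1.
ℓ''(λ) = −16/λ² − 6 < 0, confirming a maximum.

λ̂_MAP = 1.000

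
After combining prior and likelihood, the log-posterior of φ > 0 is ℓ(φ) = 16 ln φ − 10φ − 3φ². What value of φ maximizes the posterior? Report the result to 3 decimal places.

ℓ'(φ) = 16/φ − 10 − 6φ. Setting this to zero and multiplying by φ: 6φ² + 10φ − 16 = 0.
φ = (−10 + √(10² + 4·6·16)) / (2·6) = (−10 + √484) / 12 = (−10 + 22)/12 = 1.
ℓ''(φ) = −16/φ² − 6 < 0, confirming a maximum.

φ̂_MAP = 1.000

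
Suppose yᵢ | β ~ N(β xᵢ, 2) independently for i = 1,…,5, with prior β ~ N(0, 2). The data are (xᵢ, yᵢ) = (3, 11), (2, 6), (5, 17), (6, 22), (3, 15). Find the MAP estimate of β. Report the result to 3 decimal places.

log p(β | y) = −Σ(yᵢ − βxᵢ)²/(2·2) − β²/(2·2) + const.
Setting the derivative to zero: Σxᵢ(yᵢ − βxᵢ)/2 − β/2 = 0, so β = Σxᵢyᵢ / (Σxᵢ² + σ²/τ²).
Σxᵢyᵢ = 3·11 + 2·6 + 5·17 + 6·22 + 3·15 = 307; Σxᵢ² = 83; σ²/τ² = 1.
β̂_MAP = 307 / (83 + 1) = 307/84 ≈ 3.655.

β̂_MAP = 3.655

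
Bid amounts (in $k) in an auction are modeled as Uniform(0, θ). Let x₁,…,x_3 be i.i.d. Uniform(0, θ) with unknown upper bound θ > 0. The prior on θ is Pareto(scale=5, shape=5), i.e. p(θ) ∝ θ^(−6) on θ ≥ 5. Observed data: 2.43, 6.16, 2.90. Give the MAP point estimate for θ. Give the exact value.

The Uniform(0, θ) likelihood is θ^(−n) for θ ≥ max(xᵢ), zero otherwise. Here max(xᵢ) = 6.16.
Posterior ∝ θ^(−6) · θ^(−3) = θ^(−9) on θ ≥ max(5, 6.16) = 6.16.
This density is strictly decreasing in θ, so the posterior mode lies at the lower boundary of the support.

θ̂_MAP = 6.16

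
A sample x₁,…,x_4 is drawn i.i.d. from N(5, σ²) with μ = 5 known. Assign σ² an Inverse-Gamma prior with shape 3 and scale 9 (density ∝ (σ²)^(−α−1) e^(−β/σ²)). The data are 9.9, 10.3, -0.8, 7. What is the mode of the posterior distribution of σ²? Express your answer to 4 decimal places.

σ̂²_MAP = 8.9783

Sum of squared deviations about the known mean: SS = (9.9−5)² + (10.3−5)² + (-0.8−5)² + (7−5)² = 89.74.
The Normal likelihood contributes (σ²)^(−n/2) exp(−SS/(2σ²)), so the posterior is Inverse-Gamma(α + n/2, β + SS/2) = Inverse-Gamma(5, 53.87).
The mode of Inverse-Gamma(a, b) is b/(a+1) = 53.87/6 ≈ 8.9783.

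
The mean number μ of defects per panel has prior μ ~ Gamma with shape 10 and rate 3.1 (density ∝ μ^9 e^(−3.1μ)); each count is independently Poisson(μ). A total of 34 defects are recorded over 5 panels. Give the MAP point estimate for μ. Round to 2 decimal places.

Σxᵢ = 34, n = 5.
Posterior ∝ μ^9e^(−3.1μ) · μ^34e^(−5μ) = μ^43e^(−8.1μ), i.e. Gamma(shape=44, rate=8.1).
The mode of a Gamma(a, b) with a ≥ 1 (shape–rate) is (a−1)/b = 43/8.1 ≈ 5.31.

μ̂_MAP = 5.31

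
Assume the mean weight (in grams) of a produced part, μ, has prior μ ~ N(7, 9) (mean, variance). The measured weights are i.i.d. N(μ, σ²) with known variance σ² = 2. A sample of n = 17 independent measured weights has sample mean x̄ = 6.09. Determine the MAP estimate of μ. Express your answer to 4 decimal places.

μ̂_MAP = 6.1017

n = 17, x̄ = 6.09.
For a Normal prior and Normal likelihood with known variance, the posterior is Normal; its mode equals its mean, the precision-weighted average.
Prior precision 1/σ₀² = 1/9; data precision n/σ² = 17/2 = 8.5.
μ̂ = ((1/9)·7 + 8.5·6.09) / (1/9 + 8.5) = (94577/1800)/(155/18) = 94577/15500 ≈ 6.1017.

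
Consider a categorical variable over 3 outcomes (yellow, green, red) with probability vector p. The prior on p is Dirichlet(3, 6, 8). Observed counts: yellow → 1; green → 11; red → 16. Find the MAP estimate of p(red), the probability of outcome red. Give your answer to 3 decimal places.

MAP estimate of p(red) = 0.548

The posterior is Dirichlet(αᵢ + nᵢ) = Dirichlet(4, 17, 24).
For a Dirichlet(a₁,…,a_K) with all aᵢ > 1, the mode has j-th component (aⱼ − 1)/(Σaᵢ − K).
Here Σaᵢ = 45 and K = 3, so p(red) = (24 − 1)/(45 − 3) = 23/42 ≈ 0.548.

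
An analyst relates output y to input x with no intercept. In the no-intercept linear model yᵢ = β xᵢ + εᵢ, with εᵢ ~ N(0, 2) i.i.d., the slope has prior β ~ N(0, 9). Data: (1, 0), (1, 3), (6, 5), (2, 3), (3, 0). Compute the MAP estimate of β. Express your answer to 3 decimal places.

log p(β | y) = −Σ(yᵢ − βxᵢ)²/(2·2) − β²/(2·9) + const.
Setting the derivative to zero: Σxᵢ(yᵢ − βxᵢ)/2 − β/9 = 0, so β = Σxᵢyᵢ / (Σxᵢ² + σ²/τ²).
Σxᵢyᵢ = 1·0 + 1·3 + 6·5 + 2·3 + 3·0 = 39; Σxᵢ² = 51; σ²/τ² = 2/9.
β̂_MAP = 39 / (51 + 2/9) = 39/(461/9) = 351/461 ≈ 0.761.

β̂_MAP = 0.761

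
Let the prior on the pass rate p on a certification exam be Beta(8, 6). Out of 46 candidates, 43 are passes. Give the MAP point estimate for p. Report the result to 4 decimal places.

p̂_MAP = 0.8621

Prior: Beta(8, 6).
Data: 43 successes in 46 trials. The binomial likelihood contributes p^43(1−p)^3, so the posterior is Beta(8+43, 6+3) = Beta(51, 9).
For Beta(a, b) with a, b > 1 the mode is (a−1)/(a+b−2) = 50/58 ≈ 0.8621.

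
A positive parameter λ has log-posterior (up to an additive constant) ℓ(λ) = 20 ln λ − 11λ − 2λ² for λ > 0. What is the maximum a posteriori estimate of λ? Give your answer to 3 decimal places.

ℓ'(λ) = 20/λ − 11 − 4λ. Setting this to zero and multiplying by λ: 4λ² + 11λ − 20 = 0.
λ = (−11 + √(11² + 4·4·20)) / (2·4) = (−11 + √441) / 8 = (−11 + 21)/8 = 5/4.
ℓ''(λ) = −20/λ² − 4 < 0, confirming a maximum.

λ̂_MAP = 1.250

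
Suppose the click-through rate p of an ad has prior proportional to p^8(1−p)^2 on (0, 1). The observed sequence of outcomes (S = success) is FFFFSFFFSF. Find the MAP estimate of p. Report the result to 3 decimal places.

The prior density ∝ p^8(1−p)^2 is the kernel of Beta(9, 3).
Data: 2 successes in 10 trials (from the sequence). The binomial likelihood contributes p^2(1−p)^8, so the posterior is Beta(9+2, 3+8) = Beta(11, 11).
For Beta(a, b) with a, b > 1 the mode is (a−1)/(a+b−2) = 10/20 ≈ 0.500.

p̂_MAP = 0.500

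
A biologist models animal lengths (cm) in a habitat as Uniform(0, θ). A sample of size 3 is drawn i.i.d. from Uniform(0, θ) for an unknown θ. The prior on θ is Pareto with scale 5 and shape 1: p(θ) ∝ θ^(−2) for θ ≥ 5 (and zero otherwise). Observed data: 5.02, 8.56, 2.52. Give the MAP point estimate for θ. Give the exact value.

θ̂_MAP = 8.56

The Uniform(0, θ) likelihood is θ^(−n) for θ ≥ max(xᵢ), zero otherwise. Here max(xᵢ) = 8.56.
Posterior ∝ θ^(−2) · θ^(−3) = θ^(−5) on θ ≥ max(5, 8.56) = 8.56.
This density is strictly decreasing in θ, so the posterior mode lies at the lower boundary of the support.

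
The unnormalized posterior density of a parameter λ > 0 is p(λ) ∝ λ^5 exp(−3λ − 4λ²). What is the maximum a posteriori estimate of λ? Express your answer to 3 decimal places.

ℓ'(λ) = 5/λ − 3 − 8λ. Setting this to zero and multiplying by λ: 8λ² + 3λ − 5 = 0.
λ = (−3 + √(3² + 4·8·5)) / (2·8) = (−3 + √169) / 16 = (−3 + 13)/16 = 5/8.
ℓ''(λ) = −5/λ² − 8 < 0, confirming a maximum.

λ̂_MAP = 0.625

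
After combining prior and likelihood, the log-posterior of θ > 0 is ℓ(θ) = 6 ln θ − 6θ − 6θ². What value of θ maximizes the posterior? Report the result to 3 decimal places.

θ̂_MAP = 0.500

ℓ'(θ) = 6/θ − 6 − 12θ. Setting this to zero and multiplying by θ: 12θ² + 6θ − 6 = 0.
θ = (−6 + √(6² + 4·12·6)) / (2·12) = (−6 + √324) / 24 = (−6 + 18)/24 = 1/2.
ℓ''(θ) = −6/θ² − 12 < 0, confirming a maximum.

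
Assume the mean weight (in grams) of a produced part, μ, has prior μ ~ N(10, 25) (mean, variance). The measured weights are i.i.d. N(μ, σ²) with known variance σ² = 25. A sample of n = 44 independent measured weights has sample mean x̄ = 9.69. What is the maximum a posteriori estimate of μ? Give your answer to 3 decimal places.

n = 44, x̄ = 9.69.
For a Normal prior and Normal likelihood with known variance, the posterior is Normal; its mode equals its mean, the precision-weighted average.
Prior precision 1/σ₀² = 1/25 = 0.04; data precision n/σ² = 44/25 = 1.76.
μ̂ = (0.04·10 + 1.76·9.69) / (0.04 + 1.76) = 17.4544/1.8 = 10909/1125 ≈ 9.697.

μ̂_MAP = 9.697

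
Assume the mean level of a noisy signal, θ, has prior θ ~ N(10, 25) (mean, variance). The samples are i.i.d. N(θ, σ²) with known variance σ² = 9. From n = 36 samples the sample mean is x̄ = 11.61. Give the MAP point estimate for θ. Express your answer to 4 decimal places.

n = 36, x̄ = 11.61.
For a Normal prior and Normal likelihood with known variance, the posterior is Normal; its mode equals its mean, the precision-weighted average.
Prior precision 1/σ₀² = 1/25 = 0.04; data precision n/σ² = 36/9 = 4.
θ̂ = (0.04·10 + 4·11.61) / (0.04 + 4) = 46.84/4.04 = 1171/101 ≈ 11.5941.

θ̂_MAP = 11.5941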